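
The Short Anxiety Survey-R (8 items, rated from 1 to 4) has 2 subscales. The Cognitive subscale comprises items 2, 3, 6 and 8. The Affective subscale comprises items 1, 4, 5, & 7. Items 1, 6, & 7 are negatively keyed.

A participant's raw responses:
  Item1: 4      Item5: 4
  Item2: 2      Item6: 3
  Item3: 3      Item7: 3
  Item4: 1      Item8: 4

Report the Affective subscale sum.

Affective items: 1, 4, 5, 7.
Of these, items 1 and 7 are negatively keyed; reversed = (1+4) − raw = 5 − raw.
  item 1: 5 − 4 = 1
  item 4: 1
  item 5: 4
  item 7: 5 − 3 = 2
Sum = 1 + 1 + 4 + 2 = 8

8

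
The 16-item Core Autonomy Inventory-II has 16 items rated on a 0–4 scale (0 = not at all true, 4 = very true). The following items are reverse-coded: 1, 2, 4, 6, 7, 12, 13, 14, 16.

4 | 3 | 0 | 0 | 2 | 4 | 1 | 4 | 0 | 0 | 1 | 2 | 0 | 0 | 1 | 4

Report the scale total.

Apply reverse scoring (reversed = (0+4) − raw = 4 − raw):
  item 1: 4 − 4 = 0
  item 2: 4 − 3 = 1
  item 4: 4 − 0 = 4
  item 6: 4 − 4 = 0
  item 7: 4 − 1 = 3
  item 12: 4 − 2 = 2
  item 13: 4 − 0 = 4
  item 14: 4 − 0 = 4
  item 16: 4 − 4 = 0
Scored responses: 0, 1, 0, 4, 2, 0, 3, 4, 0, 0, 1, 2, 4, 4, 1, 0
Total = 0 + 1 + 0 + 4 + 2 + 0 + 3 + 4 + 0 + 0 + 1 + 2 + 4 + 4 + 1 + 0 = 26

26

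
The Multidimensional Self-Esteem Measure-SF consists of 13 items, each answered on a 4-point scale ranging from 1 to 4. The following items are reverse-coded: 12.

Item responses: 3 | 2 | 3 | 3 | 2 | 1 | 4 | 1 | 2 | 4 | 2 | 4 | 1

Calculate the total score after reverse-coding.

29

Reverse-coded items (reverse-coded value = 5 − response):
  item 12: 5 − 4 = 1
Scored responses: 3, 2, 3, 3, 2, 1, 4, 1, 2, 4, 2, 1, 1
Total = 3 + 2 + 3 + 3 + 2 + 1 + 4 + 1 + 2 + 4 + 2 + 1 + 1 = 29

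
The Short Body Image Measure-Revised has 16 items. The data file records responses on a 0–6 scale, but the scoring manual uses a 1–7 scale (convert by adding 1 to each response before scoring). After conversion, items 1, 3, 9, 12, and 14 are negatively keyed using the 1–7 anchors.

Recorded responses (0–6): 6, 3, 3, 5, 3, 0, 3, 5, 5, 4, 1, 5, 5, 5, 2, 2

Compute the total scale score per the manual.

Convert to 1–7: 7, 4, 4, 6, 4, 1, 4, 6, 6, 5, 2, 6, 6, 6, 3, 3
Reverse-coded (on a 1–7 scale, reversed = 8 − raw):
  item 1: 8 − 7 = 1
  item 3: 8 − 4 = 4
  item 9: 8 − 6 = 2
  item 12: 8 − 6 = 2
  item 14: 8 − 6 = 2
Scored: 1, 4, 4, 6, 4, 1, 4, 6, 2, 5, 2, 2, 6, 2, 3, 3
Total = 55

55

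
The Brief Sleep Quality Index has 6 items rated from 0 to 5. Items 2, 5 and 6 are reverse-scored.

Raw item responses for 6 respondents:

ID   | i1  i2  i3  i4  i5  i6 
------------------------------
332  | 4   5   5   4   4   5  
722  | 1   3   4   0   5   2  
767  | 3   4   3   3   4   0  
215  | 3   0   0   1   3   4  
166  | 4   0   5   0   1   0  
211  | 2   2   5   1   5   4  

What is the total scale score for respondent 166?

23

Respondent 166 raw: 4, 0, 5, 0, 1, 0.
Reverse-coded (reverse-coded value = 5 − response):
  item 1: 4
  item 2: 5 − 0 = 5
  item 3: 5
  item 4: 0
  item 5: 5 − 1 = 4
  item 6: 5 − 0 = 5
Sum = 4 + 5 + 5 + 0 + 4 + 5 = 23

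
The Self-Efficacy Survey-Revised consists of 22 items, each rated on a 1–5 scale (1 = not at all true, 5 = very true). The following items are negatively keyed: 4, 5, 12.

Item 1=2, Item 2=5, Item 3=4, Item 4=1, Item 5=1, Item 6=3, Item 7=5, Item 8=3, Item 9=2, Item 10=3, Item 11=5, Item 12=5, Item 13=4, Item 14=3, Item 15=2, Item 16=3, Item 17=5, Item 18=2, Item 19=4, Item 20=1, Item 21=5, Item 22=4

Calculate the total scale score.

Negatively keyed items use 6 − raw:
  item 4: 6 − 1 = 5
  item 5: 6 − 1 = 5
  item 12: 6 − 5 = 1
Scored responses: 2, 5, 4, 5, 5, 3, 5, 3, 2, 3, 5, 1, 4, 3, 2, 3, 5, 2, 4, 1, 5, 4
Total = 2 + 5 + 4 + 5 + 5 + 3 + 5 + 3 + 2 + 3 + 5 + 1 + 4 + 3 + 2 + 3 + 5 + 2 + 4 + 1 + 5 + 4 = 76

76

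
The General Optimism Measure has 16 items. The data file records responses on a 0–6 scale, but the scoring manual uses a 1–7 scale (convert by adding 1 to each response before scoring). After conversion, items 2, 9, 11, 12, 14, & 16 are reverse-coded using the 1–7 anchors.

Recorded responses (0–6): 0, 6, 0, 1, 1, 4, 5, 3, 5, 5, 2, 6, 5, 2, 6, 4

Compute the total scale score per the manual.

57

Convert to 1–7: 1, 7, 1, 2, 2, 5, 6, 4, 6, 6, 3, 7, 6, 3, 7, 5
Reverse-coded (reversed = (1+7) − raw = 8 − raw):
  item 2: 8 − 7 = 1
  item 9: 8 − 6 = 2
  item 11: 8 − 3 = 5
  item 12: 8 − 7 = 1
  item 14: 8 − 3 = 5
  item 16: 8 − 5 = 3
Scored: 1, 1, 1, 2, 2, 5, 6, 4, 2, 6, 5, 1, 6, 5, 7, 3
Total = 57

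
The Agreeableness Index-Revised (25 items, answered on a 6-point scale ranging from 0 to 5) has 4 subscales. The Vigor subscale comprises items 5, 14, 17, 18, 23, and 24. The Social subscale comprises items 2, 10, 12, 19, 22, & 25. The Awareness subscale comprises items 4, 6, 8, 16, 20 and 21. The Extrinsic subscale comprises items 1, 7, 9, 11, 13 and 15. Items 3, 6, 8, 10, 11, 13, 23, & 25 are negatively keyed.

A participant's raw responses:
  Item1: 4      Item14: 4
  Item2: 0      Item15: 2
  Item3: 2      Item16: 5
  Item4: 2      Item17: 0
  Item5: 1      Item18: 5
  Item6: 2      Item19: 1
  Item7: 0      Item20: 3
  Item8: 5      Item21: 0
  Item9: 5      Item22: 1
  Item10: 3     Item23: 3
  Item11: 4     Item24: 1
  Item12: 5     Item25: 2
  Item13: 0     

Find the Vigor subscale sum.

Vigor items: 5, 14, 17, 18, 23, 24.
Of these, item 23 is negatively keyed; reversed = (0+5) − raw = 5 − raw.
  item 5: 1
  item 14: 4
  item 17: 0
  item 18: 5
  item 23: 5 − 3 = 2
  item 24: 1
Sum = 1 + 4 + 0 + 5 + 2 + 1 = 13

13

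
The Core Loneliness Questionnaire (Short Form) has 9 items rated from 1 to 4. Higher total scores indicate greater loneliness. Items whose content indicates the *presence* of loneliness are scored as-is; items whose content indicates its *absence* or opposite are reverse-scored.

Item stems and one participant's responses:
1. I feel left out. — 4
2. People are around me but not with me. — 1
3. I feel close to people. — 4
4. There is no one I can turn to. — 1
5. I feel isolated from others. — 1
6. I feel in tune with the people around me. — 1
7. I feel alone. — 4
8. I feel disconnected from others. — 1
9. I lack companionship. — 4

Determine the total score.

21

Items 3, 6 describe the absence/opposite of loneliness → reverse-score.
reverse-coded value = 5 − response.
  item 1: 4
  item 2: 1
  item 3: 5 − 4 = 1
  item 4: 1
  item 5: 1
  item 6: 5 − 1 = 4
  item 7: 4
  item 8: 1
  item 9: 4
Total = 4 + 1 + 1 + 1 + 1 + 4 + 4 + 1 + 4 = 21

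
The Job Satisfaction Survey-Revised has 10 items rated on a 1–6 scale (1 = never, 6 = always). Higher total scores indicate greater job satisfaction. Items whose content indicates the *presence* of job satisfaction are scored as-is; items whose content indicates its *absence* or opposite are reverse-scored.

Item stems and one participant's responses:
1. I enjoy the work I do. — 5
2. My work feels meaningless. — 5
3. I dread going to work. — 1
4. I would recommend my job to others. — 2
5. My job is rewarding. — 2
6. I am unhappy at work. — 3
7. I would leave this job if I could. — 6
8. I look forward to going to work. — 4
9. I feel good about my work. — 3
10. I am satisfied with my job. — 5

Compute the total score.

Items 2, 3, 6, 7 describe the absence/opposite of job satisfaction → reverse-score.
on a 1–6 scale, reversed = 7 − raw.
  item 1: 5
  item 2: 7 − 5 = 2
  item 3: 7 − 1 = 6
  item 4: 2
  item 5: 2
  item 6: 7 − 3 = 4
  item 7: 7 − 6 = 1
  item 8: 4
  item 9: 3
  item 10: 5
Total = 5 + 2 + 6 + 2 + 2 + 4 + 1 + 4 + 3 + 5 = 34

34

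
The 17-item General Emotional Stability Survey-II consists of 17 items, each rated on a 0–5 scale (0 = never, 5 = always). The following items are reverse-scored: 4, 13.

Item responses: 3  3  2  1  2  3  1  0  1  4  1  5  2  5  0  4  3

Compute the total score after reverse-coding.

44

Apply reverse scoring (reverse-coded value = 5 − response):
  item 4: 5 − 1 = 4
  item 13: 5 − 2 = 3
Scored items: 3, 3, 2, 4, 2, 3, 1, 0, 1, 4, 1, 5, 3, 5, 0, 4, 3
Total = 3 + 3 + 2 + 4 + 2 + 3 + 1 + 0 + 1 + 4 + 1 + 5 + 3 + 5 + 0 + 4 + 3 = 44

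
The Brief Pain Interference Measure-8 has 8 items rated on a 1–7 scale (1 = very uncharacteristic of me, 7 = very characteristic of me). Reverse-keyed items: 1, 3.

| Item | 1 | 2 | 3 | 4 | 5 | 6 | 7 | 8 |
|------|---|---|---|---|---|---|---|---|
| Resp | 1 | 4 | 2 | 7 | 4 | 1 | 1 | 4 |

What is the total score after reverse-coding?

34

Reversing items 1 & 3 with 8 − raw:
Total = (8−1) + 4 + (8−2) + 7 + 4 + 1 + 1 + 4
      = 7 + 4 + 6 + 7 + 4 + 1 + 1 + 4 = 34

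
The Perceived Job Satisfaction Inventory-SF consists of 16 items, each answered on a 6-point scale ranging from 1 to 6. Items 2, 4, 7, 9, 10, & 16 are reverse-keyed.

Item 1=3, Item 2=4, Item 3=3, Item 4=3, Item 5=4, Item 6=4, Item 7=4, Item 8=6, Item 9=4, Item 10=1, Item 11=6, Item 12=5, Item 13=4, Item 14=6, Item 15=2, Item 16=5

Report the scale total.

64

Raw sum = 64. Reverse-keyed items: 2, 4, 7, 9, 10, 16; their raw sum = 21.
Each reversal replaces raw with 7 − raw, changing the total by 7 − 2·raw per item.
Total = 64 + 6·7 − 2·21 = 64 + 42 − 42 = 64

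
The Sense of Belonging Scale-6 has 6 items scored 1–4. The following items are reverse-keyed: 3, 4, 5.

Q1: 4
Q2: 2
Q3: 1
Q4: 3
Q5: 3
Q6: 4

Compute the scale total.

Reverse-keyed items use 5 − raw:
  item 3: 5 − 1 = 4
  item 4: 5 − 3 = 2
  item 5: 5 − 3 = 2
Scored items: 4, 2, 4, 2, 2, 4
Total = 4 + 2 + 4 + 2 + 2 + 4 = 18

18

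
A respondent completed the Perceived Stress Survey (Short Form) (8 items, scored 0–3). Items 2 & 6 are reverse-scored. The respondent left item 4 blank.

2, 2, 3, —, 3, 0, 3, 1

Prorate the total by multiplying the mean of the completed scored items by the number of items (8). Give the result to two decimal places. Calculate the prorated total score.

Reverse-coded (reversed = (0+3) − raw = 3 − raw):
  item 2: 3 − 2 = 1
  item 6: 3 − 0 = 3
Completed scored items (7 of 8): 2, 1, 3, 3, 3, 3, 1; sum = 16.
Person mean = 16 / 7 ≈ 2.2857
Prorated total = (16 / 7) × 8 = 18.29 (to 2 dp)

18.29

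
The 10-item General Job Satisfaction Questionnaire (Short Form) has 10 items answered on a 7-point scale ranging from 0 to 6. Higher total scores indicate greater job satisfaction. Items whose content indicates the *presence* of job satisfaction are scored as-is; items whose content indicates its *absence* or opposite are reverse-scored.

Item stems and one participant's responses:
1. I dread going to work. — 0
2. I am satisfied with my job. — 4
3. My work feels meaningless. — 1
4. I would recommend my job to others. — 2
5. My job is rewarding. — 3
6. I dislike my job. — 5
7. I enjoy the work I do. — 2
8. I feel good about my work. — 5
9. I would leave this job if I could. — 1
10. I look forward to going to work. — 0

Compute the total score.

Items 1, 3, 6, 9 describe the absence/opposite of job satisfaction → reverse-score.
reverse-coded value = 6 − response.
  item 1: 6 − 0 = 6
  item 2: 4
  item 3: 6 − 1 = 5
  item 4: 2
  item 5: 3
  item 6: 6 − 5 = 1
  item 7: 2
  item 8: 5
  item 9: 6 − 1 = 5
  item 10: 0
Total = 6 + 4 + 5 + 2 + 3 + 1 + 2 + 5 + 5 + 0 = 33

33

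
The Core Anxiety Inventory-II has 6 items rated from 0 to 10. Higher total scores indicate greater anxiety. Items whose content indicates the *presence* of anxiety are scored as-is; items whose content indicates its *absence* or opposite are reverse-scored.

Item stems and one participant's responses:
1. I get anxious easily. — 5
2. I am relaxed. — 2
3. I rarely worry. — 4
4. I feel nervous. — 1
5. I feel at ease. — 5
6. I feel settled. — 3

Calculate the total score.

Items 2, 3, 5, 6 describe the absence/opposite of anxiety → reverse-score.
on a 0–10 scale, reversed = 10 − raw.
  item 1: 5
  item 2: 10 − 2 = 8
  item 3: 10 − 4 = 6
  item 4: 1
  item 5: 10 − 5 = 5
  item 6: 10 − 3 = 7
Total = 5 + 8 + 6 + 1 + 5 + 7 = 32

32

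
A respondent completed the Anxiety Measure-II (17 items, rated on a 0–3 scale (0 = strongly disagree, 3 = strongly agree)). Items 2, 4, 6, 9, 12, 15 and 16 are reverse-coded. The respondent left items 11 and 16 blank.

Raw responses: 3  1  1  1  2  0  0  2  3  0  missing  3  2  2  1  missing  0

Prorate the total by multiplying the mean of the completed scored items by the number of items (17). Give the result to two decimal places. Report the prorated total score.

Reverse-coded (reverse-coded value = 3 − response):
  item 2: 3 − 1 = 2
  item 4: 3 − 1 = 2
  item 6: 3 − 0 = 3
  item 9: 3 − 3 = 0
  item 12: 3 − 3 = 0
  item 15: 3 − 1 = 2
Completed scored items (15 of 17): 3, 2, 1, 2, 2, 3, 0, 2, 0, 0, 0, 2, 2, 2, 0; sum = 21.
Person mean = 21 / 15 ≈ 1.4000
Prorated total = (21 / 15) × 17 = 23.80 (to 2 dp)

23.80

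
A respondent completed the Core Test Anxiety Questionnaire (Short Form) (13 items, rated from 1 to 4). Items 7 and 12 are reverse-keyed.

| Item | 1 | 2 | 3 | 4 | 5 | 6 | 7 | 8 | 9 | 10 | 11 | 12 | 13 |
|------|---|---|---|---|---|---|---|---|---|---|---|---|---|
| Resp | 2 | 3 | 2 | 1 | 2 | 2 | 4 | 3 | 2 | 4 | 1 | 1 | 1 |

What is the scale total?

28

Reverse-coded items (reversed = (1+4) − raw = 5 − raw):
  item 7: 5 − 4 = 1
  item 12: 5 − 1 = 4
After reverse-coding: 2, 3, 2, 1, 2, 2, 1, 3, 2, 4, 1, 4, 1
Total = 2 + 3 + 2 + 1 + 2 + 2 + 1 + 3 + 2 + 4 + 1 + 4 + 1 = 28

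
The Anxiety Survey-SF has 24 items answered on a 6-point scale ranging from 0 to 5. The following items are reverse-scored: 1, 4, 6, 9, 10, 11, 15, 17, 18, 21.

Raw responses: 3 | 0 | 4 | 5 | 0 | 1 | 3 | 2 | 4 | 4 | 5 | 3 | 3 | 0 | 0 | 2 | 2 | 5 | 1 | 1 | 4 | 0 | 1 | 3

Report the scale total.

Apply reverse scoring (on a 0–5 scale, reversed = 5 − raw):
  item 1: 5 − 3 = 2
  item 4: 5 − 5 = 0
  item 6: 5 − 1 = 4
  item 9: 5 − 4 = 1
  item 10: 5 − 4 = 1
  item 11: 5 − 5 = 0
  item 15: 5 − 0 = 5
  item 17: 5 − 2 = 3
  item 18: 5 − 5 = 0
  item 21: 5 − 4 = 1
After reverse-coding: 2, 0, 4, 0, 0, 4, 3, 2, 1, 1, 0, 3, 3, 0, 5, 2, 3, 0, 1, 1, 1, 0, 1, 3
Total = 2 + 0 + 4 + 0 + 0 + 4 + 3 + 2 + 1 + 1 + 0 + 3 + 3 + 0 + 5 + 2 + 3 + 0 + 1 + 1 + 1 + 0 + 1 + 3 = 40

40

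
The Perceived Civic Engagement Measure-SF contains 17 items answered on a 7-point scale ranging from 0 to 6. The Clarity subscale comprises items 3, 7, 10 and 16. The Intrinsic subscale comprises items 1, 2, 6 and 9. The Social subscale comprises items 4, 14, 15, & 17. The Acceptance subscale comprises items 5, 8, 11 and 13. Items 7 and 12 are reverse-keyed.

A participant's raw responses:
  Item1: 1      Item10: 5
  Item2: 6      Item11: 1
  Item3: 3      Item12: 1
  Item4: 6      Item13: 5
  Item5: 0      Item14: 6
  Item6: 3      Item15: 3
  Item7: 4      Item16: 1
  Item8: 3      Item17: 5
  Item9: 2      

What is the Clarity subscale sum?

Clarity items: 3, 7, 10, 16.
Of these, item 7 is reverse-keyed; reverse-coded value = 6 − response.
  item 3: 3
  item 7: 6 − 4 = 2
  item 10: 5
  item 16: 1
Sum = 3 + 2 + 5 + 1 = 11

11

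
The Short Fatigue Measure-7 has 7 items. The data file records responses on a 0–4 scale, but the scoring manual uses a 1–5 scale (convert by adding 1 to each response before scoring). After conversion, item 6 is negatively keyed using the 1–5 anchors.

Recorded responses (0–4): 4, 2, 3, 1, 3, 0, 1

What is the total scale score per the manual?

Convert to 1–5: 5, 3, 4, 2, 4, 1, 2
Reverse-coded (reverse-coded value = 6 − response):
  item 6: 6 − 1 = 5
Scored: 5, 3, 4, 2, 4, 5, 2
Total = 25

25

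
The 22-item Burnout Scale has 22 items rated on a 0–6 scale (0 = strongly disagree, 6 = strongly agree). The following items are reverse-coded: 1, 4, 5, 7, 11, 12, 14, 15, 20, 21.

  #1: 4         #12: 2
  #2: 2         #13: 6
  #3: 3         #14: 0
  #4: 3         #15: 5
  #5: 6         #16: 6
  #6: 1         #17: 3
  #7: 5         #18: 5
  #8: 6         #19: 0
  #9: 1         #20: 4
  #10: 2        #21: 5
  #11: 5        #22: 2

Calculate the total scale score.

58

Reverse-coded items use 6 − raw:
  item 1: 6 − 4 = 2
  item 4: 6 − 3 = 3
  item 5: 6 − 6 = 0
  item 7: 6 − 5 = 1
  item 11: 6 − 5 = 1
  item 12: 6 − 2 = 4
  item 14: 6 − 0 = 6
  item 15: 6 − 5 = 1
  item 20: 6 − 4 = 2
  item 21: 6 − 5 = 1
Scored items: 2, 2, 3, 3, 0, 1, 1, 6, 1, 2, 1, 4, 6, 6, 1, 6, 3, 5, 0, 2, 1, 2
Total = 2 + 2 + 3 + 3 + 0 + 1 + 1 + 6 + 1 + 2 + 1 + 4 + 6 + 6 + 1 + 6 + 3 + 5 + 0 + 2 + 1 + 2 = 58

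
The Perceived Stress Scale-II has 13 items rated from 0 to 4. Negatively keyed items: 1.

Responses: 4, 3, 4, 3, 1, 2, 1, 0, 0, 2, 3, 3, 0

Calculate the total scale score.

Reversing item 1 with 4 − raw:
Total = (4−4) + 3 + 4 + 3 + 1 + 2 + 1 + 0 + 0 + 2 + 3 + 3 + 0
      = 0 + 3 + 4 + 3 + 1 + 2 + 1 + 0 + 0 + 2 + 3 + 3 + 0 = 22

22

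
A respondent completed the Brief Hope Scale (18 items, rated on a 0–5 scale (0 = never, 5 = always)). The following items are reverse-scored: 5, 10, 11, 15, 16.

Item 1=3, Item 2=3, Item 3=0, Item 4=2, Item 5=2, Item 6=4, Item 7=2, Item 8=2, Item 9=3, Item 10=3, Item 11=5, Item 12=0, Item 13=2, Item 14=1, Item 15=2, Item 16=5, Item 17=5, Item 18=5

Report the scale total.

40

Reversing items 5, 10, 11, 15 and 16 with 5 − raw:
Total = 3 + 3 + 0 + 2 + (5−2) + 4 + 2 + 2 + 3 + (5−3) + (5−5) + 0 + 2 + 1 + (5−2) + (5−5) + 5 + 5
      = 3 + 3 + 0 + 2 + 3 + 4 + 2 + 2 + 3 + 2 + 0 + 0 + 2 + 1 + 3 + 0 + 5 + 5 = 40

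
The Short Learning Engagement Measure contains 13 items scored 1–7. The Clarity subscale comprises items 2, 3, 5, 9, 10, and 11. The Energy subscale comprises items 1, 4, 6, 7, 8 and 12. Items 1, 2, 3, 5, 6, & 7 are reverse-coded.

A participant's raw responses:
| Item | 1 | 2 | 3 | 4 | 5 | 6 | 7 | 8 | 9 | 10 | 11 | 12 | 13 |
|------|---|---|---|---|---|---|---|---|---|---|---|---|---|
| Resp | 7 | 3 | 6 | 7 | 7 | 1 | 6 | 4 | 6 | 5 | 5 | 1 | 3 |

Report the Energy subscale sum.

22

Energy items: 1, 4, 6, 7, 8, 12.
Of these, items 1, 6, & 7 are reverse-coded; reverse-coded value = 8 − response.
  item 1: 8 − 7 = 1
  item 4: 7
  item 6: 8 − 1 = 7
  item 7: 8 − 6 = 2
  item 8: 4
  item 12: 1
Sum = 1 + 7 + 7 + 2 + 4 + 1 = 22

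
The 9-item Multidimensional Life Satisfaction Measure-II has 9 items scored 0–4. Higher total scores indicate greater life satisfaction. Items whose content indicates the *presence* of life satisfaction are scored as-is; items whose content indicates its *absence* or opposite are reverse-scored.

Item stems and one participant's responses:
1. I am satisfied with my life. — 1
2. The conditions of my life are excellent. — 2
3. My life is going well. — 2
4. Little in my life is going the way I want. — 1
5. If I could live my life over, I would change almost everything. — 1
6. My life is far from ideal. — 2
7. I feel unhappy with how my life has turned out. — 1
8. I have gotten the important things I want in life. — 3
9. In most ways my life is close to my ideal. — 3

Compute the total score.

22

Items 4, 5, 6, 7 describe the absence/opposite of life satisfaction → reverse-score.
on a 0–4 scale, reversed = 4 − raw.
  item 1: 1
  item 2: 2
  item 3: 2
  item 4: 4 − 1 = 3
  item 5: 4 − 1 = 3
  item 6: 4 − 2 = 2
  item 7: 4 − 1 = 3
  item 8: 3
  item 9: 3
Total = 1 + 2 + 2 + 3 + 3 + 2 + 3 + 3 + 3 = 22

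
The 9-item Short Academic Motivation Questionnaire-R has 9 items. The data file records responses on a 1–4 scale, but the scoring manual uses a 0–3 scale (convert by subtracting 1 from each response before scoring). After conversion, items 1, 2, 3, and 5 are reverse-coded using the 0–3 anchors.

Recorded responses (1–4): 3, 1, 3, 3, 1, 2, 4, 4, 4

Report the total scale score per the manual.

20

Convert to 0–3: 2, 0, 2, 2, 0, 1, 3, 3, 3
Reverse-coded (reverse-coded value = 3 − response):
  item 1: 3 − 2 = 1
  item 2: 3 − 0 = 3
  item 3: 3 − 2 = 1
  item 5: 3 − 0 = 3
Scored: 1, 3, 1, 2, 3, 1, 3, 3, 3
Total = 20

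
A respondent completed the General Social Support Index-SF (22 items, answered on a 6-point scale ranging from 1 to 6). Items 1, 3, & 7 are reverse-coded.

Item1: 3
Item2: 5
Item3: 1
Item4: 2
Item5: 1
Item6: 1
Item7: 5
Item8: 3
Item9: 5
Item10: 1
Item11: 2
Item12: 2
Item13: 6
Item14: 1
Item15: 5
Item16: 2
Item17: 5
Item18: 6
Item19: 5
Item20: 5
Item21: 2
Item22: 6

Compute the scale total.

77

Apply reverse scoring (reversed = (1+6) − raw = 7 − raw):
  item 1: 7 − 3 = 4
  item 3: 7 − 1 = 6
  item 7: 7 − 5 = 2
After reverse-coding: 4, 5, 6, 2, 1, 1, 2, 3, 5, 1, 2, 2, 6, 1, 5, 2, 5, 6, 5, 5, 2, 6
Total = 4 + 5 + 6 + 2 + 1 + 1 + 2 + 3 + 5 + 1 + 2 + 2 + 6 + 1 + 5 + 2 + 5 + 6 + 5 + 5 + 2 + 6 = 77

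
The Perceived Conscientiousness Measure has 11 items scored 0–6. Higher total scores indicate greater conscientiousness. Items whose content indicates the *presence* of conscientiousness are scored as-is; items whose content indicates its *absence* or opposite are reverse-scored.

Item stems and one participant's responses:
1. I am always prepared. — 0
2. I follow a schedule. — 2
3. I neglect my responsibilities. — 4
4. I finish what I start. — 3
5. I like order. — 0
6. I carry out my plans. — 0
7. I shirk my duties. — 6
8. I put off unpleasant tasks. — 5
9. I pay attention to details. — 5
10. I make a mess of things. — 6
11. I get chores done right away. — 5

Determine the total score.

18

Items 3, 7, 8, 10 describe the absence/opposite of conscientiousness → reverse-score.
reversed = (0+6) − raw = 6 − raw.
  item 1: 0
  item 2: 2
  item 3: 6 − 4 = 2
  item 4: 3
  item 5: 0
  item 6: 0
  item 7: 6 − 6 = 0
  item 8: 6 − 5 = 1
  item 9: 5
  item 10: 6 − 6 = 0
  item 11: 5
Total = 0 + 2 + 2 + 3 + 0 + 0 + 0 + 1 + 5 + 0 + 5 = 18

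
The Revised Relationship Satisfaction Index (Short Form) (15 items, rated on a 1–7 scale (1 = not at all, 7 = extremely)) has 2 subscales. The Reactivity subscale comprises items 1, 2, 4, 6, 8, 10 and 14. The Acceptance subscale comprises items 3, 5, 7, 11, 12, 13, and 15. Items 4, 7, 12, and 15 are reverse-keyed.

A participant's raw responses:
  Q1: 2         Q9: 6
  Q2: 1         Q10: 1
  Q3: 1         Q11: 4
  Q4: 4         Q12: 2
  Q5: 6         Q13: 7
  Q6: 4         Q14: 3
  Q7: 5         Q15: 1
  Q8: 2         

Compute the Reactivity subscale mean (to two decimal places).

Reactivity items: 1, 2, 4, 6, 8, 10, 14.
Of these, item 4 is reverse-keyed; reversed = (1+7) − raw = 8 − raw.
  item 1: 2
  item 2: 1
  item 4: 8 − 4 = 4
  item 6: 4
  item 8: 2
  item 10: 1
  item 14: 3
Sum = 2 + 1 + 4 + 4 + 2 + 1 + 3 = 17
Mean = 17 / 7 = 2.43

2.43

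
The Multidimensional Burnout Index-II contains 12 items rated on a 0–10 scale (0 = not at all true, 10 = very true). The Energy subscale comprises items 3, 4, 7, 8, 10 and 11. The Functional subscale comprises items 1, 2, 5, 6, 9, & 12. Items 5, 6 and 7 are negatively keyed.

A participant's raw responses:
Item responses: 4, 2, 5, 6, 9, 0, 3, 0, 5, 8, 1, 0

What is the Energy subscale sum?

27

Energy items: 3, 4, 7, 8, 10, 11.
Of these, item 7 is negatively keyed; reversed = (0+10) − raw = 10 − raw.
  item 3: 5
  item 4: 6
  item 7: 10 − 3 = 7
  item 8: 0
  item 10: 8
  item 11: 1
Sum = 5 + 6 + 7 + 0 + 8 + 1 = 27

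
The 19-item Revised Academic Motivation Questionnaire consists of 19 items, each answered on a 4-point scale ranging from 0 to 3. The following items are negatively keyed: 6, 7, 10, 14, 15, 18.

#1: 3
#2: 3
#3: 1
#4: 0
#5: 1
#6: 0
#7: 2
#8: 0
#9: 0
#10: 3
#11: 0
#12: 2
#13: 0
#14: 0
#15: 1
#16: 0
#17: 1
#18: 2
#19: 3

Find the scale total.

24

Raw sum = 22. Negatively keyed items: 6, 7, 10, 14, 15, 18; their raw sum = 8.
Each reversal replaces raw with 3 − raw, changing the total by 3 − 2·raw per item.
Total = 22 + 6·3 − 2·8 = 22 + 18 − 16 = 24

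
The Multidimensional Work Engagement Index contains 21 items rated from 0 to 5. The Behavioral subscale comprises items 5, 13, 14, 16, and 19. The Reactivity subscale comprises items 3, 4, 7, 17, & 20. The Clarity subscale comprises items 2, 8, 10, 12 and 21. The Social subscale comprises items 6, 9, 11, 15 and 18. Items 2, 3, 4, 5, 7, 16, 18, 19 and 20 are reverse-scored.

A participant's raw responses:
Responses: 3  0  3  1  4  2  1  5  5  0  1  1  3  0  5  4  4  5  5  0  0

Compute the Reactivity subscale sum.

19

Reactivity items: 3, 4, 7, 17, 20.
Of these, items 3, 4, 7 and 20 are reverse-scored; reverse-coded value = 5 − response.
  item 3: 5 − 3 = 2
  item 4: 5 − 1 = 4
  item 7: 5 − 1 = 4
  item 17: 4
  item 20: 5 − 0 = 5
Sum = 2 + 4 + 4 + 4 + 5 = 19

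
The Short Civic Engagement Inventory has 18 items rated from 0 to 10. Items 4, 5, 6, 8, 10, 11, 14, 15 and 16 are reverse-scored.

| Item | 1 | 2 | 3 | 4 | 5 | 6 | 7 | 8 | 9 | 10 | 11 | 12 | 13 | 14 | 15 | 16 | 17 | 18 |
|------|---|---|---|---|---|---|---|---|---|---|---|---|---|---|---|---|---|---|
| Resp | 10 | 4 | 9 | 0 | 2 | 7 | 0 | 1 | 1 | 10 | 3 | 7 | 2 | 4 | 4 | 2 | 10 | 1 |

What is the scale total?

101

Reversing items 4, 5, 6, 8, 10, 11, 14, 15 and 16 with 10 − raw:
Total = 10 + 4 + 9 + (10−0) + (10−2) + (10−7) + 0 + (10−1) + 1 + (10−10) + (10−3) + 7 + 2 + (10−4) + (10−4) + (10−2) + 10 + 1
      = 10 + 4 + 9 + 10 + 8 + 3 + 0 + 9 + 1 + 0 + 7 + 7 + 2 + 6 + 6 + 8 + 10 + 1 = 101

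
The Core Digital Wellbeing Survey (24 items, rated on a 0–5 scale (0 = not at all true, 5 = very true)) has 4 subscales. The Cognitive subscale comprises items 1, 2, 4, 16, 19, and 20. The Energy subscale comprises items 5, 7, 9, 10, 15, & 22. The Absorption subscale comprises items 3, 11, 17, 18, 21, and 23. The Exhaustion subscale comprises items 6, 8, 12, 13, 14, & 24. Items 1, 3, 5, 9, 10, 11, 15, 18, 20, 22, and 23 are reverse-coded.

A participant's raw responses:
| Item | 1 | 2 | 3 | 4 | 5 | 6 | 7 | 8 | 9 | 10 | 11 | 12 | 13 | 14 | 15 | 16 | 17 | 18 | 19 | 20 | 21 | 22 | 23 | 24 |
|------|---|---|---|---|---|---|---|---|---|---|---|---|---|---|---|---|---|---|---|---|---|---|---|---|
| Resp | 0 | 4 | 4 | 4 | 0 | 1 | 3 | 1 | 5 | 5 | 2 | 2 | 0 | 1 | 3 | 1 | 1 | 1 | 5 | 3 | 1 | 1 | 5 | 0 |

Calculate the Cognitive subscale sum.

21

Cognitive items: 1, 2, 4, 16, 19, 20.
Of these, items 1 & 20 are reverse-coded; reversed = (0+5) − raw = 5 − raw.
  item 1: 5 − 0 = 5
  item 2: 4
  item 4: 4
  item 16: 1
  item 19: 5
  item 20: 5 − 3 = 2
Sum = 5 + 4 + 4 + 1 + 5 + 2 = 21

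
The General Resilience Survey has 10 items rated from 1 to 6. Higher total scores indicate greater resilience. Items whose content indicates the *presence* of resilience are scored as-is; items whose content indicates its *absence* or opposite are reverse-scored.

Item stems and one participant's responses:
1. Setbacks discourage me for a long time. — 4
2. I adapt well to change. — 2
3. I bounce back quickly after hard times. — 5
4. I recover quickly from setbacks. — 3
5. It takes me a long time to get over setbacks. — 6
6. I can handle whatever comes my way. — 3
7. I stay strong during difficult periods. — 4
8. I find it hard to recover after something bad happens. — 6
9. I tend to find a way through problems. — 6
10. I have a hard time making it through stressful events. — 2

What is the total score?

33

Items 1, 5, 8, 10 describe the absence/opposite of resilience → reverse-score.
reversed = (1+6) − raw = 7 − raw.
  item 1: 7 − 4 = 3
  item 2: 2
  item 3: 5
  item 4: 3
  item 5: 7 − 6 = 1
  item 6: 3
  item 7: 4
  item 8: 7 − 6 = 1
  item 9: 6
  item 10: 7 − 2 = 5
Total = 3 + 2 + 5 + 3 + 1 + 3 + 4 + 1 + 6 + 5 = 33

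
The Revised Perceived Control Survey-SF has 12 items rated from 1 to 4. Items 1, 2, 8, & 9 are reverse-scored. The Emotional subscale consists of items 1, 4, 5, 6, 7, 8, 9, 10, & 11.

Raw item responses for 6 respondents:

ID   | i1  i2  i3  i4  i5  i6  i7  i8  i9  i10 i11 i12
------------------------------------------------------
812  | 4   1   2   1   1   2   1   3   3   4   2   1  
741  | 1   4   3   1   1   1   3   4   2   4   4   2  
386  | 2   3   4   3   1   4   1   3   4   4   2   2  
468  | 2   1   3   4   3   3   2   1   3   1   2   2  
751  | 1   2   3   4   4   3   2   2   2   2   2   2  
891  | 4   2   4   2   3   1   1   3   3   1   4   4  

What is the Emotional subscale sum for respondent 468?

24

Respondent 468 raw: 2, 1, 3, 4, 3, 3, 2, 1, 3, 1, 2, 2.
Emotional items: 1, 4, 5, 6, 7, 8, 9, 10, 11.
Reverse-coded (reverse-coded value = 5 − response):
  item 1: 5 − 2 = 3
  item 4: 4
  item 5: 3
  item 6: 3
  item 7: 2
  item 8: 5 − 1 = 4
  item 9: 5 − 3 = 2
  item 10: 1
  item 11: 2
Sum = 3 + 4 + 3 + 3 + 2 + 4 + 2 + 1 + 2 = 24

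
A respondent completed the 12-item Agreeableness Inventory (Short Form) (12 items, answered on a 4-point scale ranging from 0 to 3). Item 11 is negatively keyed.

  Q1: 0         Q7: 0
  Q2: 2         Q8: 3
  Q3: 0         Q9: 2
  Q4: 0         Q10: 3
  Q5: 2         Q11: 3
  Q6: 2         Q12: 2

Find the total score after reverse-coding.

16

Reversing item 11 with 3 − raw:
Total = 0 + 2 + 0 + 0 + 2 + 2 + 0 + 3 + 2 + 3 + (3−3) + 2
      = 0 + 2 + 0 + 0 + 2 + 2 + 0 + 3 + 2 + 3 + 0 + 2 = 16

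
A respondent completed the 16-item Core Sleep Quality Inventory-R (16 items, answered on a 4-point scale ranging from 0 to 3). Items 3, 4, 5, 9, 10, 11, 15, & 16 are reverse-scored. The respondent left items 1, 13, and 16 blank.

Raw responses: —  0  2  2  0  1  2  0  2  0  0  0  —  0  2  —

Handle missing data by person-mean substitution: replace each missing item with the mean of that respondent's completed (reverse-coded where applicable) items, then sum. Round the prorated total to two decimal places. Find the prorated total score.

19.69

Reverse-coded (reverse-coded value = 3 − response):
  item 3: 3 − 2 = 1
  item 4: 3 − 2 = 1
  item 5: 3 − 0 = 3
  item 9: 3 − 2 = 1
  item 10: 3 − 0 = 3
  item 11: 3 − 0 = 3
  item 15: 3 − 2 = 1
Completed scored items (13 of 16): 0, 1, 1, 3, 1, 2, 0, 1, 3, 3, 0, 0, 1; sum = 16.
Person mean = 16 / 13 ≈ 1.2308
Prorated total = (16 / 13) × 16 = 19.69 (to 2 dp)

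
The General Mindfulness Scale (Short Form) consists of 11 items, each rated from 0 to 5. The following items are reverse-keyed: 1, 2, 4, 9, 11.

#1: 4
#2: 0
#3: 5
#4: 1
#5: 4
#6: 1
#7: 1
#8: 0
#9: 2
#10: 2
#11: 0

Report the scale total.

31

Raw sum = 20. Reverse-keyed items: 1, 2, 4, 9, 11; their raw sum = 7.
Each reversal replaces raw with 5 − raw, changing the total by 5 − 2·raw per item.
Total = 20 + 5·5 − 2·7 = 20 + 25 − 14 = 31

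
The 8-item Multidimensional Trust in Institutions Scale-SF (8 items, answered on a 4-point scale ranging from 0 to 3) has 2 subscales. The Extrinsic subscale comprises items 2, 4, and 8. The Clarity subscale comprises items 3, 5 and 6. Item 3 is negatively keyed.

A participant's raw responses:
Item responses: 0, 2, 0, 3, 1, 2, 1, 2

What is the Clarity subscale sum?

6

Clarity items: 3, 5, 6.
Of these, item 3 is negatively keyed; reverse-coded value = 3 − response.
  item 3: 3 − 0 = 3
  item 5: 1
  item 6: 2
Sum = 3 + 1 + 2 = 6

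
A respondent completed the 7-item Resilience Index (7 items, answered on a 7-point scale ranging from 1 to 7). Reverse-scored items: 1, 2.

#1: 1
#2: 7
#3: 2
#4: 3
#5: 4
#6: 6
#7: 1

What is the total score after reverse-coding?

Reverse-scored items use 8 − raw:
  item 1: 8 − 1 = 7
  item 2: 8 − 7 = 1
After reverse-coding: 7, 1, 2, 3, 4, 6, 1
Total = 7 + 1 + 2 + 3 + 4 + 6 + 1 = 24

24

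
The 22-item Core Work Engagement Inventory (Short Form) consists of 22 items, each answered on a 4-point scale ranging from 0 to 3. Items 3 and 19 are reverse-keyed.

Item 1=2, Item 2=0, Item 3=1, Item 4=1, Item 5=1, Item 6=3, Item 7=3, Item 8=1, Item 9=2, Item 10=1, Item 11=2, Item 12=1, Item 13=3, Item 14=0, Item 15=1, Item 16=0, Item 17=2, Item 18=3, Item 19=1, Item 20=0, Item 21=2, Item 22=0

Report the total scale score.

32

Raw sum = 30. Reverse-keyed items: 3, 19; their raw sum = 2.
Each reversal replaces raw with 3 − raw, changing the total by 3 − 2·raw per item.
Total = 30 + 2·3 − 2·2 = 30 + 6 − 4 = 32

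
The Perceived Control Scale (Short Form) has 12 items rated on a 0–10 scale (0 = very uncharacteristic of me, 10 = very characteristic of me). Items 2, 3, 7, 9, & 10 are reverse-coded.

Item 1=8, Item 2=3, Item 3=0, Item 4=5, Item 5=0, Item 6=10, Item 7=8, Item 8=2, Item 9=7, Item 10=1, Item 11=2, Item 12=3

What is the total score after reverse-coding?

Reversing items 2, 3, 7, 9, & 10 with 10 − raw:
Total = 8 + (10−3) + (10−0) + 5 + 0 + 10 + (10−8) + 2 + (10−7) + (10−1) + 2 + 3
      = 8 + 7 + 10 + 5 + 0 + 10 + 2 + 2 + 3 + 9 + 2 + 3 = 61

61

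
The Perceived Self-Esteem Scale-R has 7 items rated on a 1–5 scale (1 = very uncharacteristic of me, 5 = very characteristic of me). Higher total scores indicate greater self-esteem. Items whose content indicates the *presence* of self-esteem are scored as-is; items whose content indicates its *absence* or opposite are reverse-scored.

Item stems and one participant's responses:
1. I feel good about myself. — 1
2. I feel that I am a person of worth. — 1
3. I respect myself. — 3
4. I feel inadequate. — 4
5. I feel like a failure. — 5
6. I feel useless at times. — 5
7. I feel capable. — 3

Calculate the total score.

Items 4, 5, 6 describe the absence/opposite of self-esteem → reverse-score.
reverse-coded value = 6 − response.
  item 1: 1
  item 2: 1
  item 3: 3
  item 4: 6 − 4 = 2
  item 5: 6 − 5 = 1
  item 6: 6 − 5 = 1
  item 7: 3
Total = 1 + 1 + 3 + 2 + 1 + 1 + 3 = 12

12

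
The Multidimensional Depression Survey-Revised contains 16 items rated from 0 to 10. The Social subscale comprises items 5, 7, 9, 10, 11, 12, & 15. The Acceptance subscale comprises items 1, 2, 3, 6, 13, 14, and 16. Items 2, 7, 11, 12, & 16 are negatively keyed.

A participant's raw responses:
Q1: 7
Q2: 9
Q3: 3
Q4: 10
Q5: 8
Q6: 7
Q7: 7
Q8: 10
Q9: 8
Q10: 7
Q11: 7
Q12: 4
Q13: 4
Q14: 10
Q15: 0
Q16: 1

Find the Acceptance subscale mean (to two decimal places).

Acceptance items: 1, 2, 3, 6, 13, 14, 16.
Of these, items 2 and 16 are negatively keyed; reversed = (0+10) − raw = 10 − raw.
  item 1: 7
  item 2: 10 − 9 = 1
  item 3: 3
  item 6: 7
  item 13: 4
  item 14: 10
  item 16: 10 − 1 = 9
Sum = 7 + 1 + 3 + 7 + 4 + 10 + 9 = 41
Mean = 41 / 7 = 5.86

5.86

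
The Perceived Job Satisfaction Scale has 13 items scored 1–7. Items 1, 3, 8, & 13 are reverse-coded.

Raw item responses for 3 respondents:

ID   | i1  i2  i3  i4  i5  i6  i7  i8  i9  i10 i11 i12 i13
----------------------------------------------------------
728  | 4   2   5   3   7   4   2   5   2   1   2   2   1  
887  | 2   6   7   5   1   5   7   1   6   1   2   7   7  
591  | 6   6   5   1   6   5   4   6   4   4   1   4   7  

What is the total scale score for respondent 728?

Respondent 728 raw: 4, 2, 5, 3, 7, 4, 2, 5, 2, 1, 2, 2, 1.
Reverse-coded (on a 1–7 scale, reversed = 8 − raw):
  item 1: 8 − 4 = 4
  item 2: 2
  item 3: 8 − 5 = 3
  item 4: 3
  item 5: 7
  item 6: 4
  item 7: 2
  item 8: 8 − 5 = 3
  item 9: 2
  item 10: 1
  item 11: 2
  item 12: 2
  item 13: 8 − 1 = 7
Sum = 4 + 2 + 3 + 3 + 7 + 4 + 2 + 3 + 2 + 1 + 2 + 2 + 7 = 42

42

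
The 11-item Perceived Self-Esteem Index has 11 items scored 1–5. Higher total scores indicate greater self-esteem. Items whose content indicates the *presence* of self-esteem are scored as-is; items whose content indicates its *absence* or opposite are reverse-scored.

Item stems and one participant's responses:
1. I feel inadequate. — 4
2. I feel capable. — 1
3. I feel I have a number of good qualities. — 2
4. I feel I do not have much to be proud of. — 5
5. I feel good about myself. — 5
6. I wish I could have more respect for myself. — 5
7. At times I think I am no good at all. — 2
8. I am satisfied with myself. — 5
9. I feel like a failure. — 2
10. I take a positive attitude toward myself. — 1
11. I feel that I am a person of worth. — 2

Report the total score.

28

Items 1, 4, 6, 7, 9 describe the absence/opposite of self-esteem → reverse-score.
reverse-coded value = 6 − response.
  item 1: 6 − 4 = 2
  item 2: 1
  item 3: 2
  item 4: 6 − 5 = 1
  item 5: 5
  item 6: 6 − 5 = 1
  item 7: 6 − 2 = 4
  item 8: 5
  item 9: 6 − 2 = 4
  item 10: 1
  item 11: 2
Total = 2 + 1 + 2 + 1 + 5 + 1 + 4 + 5 + 4 + 1 + 2 = 28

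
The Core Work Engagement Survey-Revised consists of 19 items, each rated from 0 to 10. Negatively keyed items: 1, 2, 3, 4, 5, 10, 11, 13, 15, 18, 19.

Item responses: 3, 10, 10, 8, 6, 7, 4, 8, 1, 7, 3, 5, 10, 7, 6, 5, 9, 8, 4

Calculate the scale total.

Reversing items 1, 2, 3, 4, 5, 10, 11, 13, 15, 18, & 19 with 10 − raw:
Total = (10−3) + (10−10) + (10−10) + (10−8) + (10−6) + 7 + 4 + 8 + 1 + (10−7) + (10−3) + 5 + (10−10) + 7 + (10−6) + 5 + 9 + (10−8) + (10−4)
      = 7 + 0 + 0 + 2 + 4 + 7 + 4 + 8 + 1 + 3 + 7 + 5 + 0 + 7 + 4 + 5 + 9 + 2 + 6 = 81

81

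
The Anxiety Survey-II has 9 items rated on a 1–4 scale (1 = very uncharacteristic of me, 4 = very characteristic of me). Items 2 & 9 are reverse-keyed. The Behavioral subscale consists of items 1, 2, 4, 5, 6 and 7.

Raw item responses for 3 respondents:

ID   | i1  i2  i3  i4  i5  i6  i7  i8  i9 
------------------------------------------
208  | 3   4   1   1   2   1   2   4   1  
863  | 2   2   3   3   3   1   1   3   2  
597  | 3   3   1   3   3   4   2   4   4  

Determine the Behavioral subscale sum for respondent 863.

13

Respondent 863 raw: 2, 2, 3, 3, 3, 1, 1, 3, 2.
Behavioral items: 1, 2, 4, 5, 6, 7.
Reverse-coded (reverse-coded value = 5 − response):
  item 1: 2
  item 2: 5 − 2 = 3
  item 4: 3
  item 5: 3
  item 6: 1
  item 7: 1
Sum = 2 + 3 + 3 + 3 + 1 + 1 = 13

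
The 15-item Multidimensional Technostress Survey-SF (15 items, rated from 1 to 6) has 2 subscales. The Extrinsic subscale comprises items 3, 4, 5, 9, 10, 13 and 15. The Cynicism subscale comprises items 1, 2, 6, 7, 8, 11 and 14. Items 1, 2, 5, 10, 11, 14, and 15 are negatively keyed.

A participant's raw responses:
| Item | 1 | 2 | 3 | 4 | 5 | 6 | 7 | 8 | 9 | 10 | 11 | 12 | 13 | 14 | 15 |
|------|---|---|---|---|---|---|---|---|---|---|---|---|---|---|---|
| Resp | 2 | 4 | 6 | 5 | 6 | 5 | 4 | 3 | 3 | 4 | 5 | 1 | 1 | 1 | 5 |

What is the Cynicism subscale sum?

28

Cynicism items: 1, 2, 6, 7, 8, 11, 14.
Of these, items 1, 2, 11 and 14 are negatively keyed; reversed = (1+6) − raw = 7 − raw.
  item 1: 7 − 2 = 5
  item 2: 7 − 4 = 3
  item 6: 5
  item 7: 4
  item 8: 3
  item 11: 7 − 5 = 2
  item 14: 7 − 1 = 6
Sum = 5 + 3 + 5 + 4 + 3 + 2 + 6 = 28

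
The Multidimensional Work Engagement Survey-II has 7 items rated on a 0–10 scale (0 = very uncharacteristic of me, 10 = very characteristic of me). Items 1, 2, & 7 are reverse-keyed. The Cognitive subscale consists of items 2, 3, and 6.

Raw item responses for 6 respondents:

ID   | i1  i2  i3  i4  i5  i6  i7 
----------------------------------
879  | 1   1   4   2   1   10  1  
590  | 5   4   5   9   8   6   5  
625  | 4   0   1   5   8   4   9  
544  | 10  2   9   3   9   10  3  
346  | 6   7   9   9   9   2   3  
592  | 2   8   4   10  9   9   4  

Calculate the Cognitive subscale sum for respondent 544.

27

Respondent 544 raw: 10, 2, 9, 3, 9, 10, 3.
Cognitive items: 2, 3, 6.
Reverse-coded (reversed = (0+10) − raw = 10 − raw):
  item 2: 10 − 2 = 8
  item 3: 9
  item 6: 10
Sum = 8 + 9 + 10 = 27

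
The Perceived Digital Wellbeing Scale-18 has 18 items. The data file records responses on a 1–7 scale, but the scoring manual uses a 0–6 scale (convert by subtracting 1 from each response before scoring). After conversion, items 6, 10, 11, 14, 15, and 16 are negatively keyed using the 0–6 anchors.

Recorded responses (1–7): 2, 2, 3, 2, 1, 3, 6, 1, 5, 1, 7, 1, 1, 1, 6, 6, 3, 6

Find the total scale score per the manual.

39

Convert to 0–6: 1, 1, 2, 1, 0, 2, 5, 0, 4, 0, 6, 0, 0, 0, 5, 5, 2, 5
Reverse-coded (reversed = (0+6) − raw = 6 − raw):
  item 6: 6 − 2 = 4
  item 10: 6 − 0 = 6
  item 11: 6 − 6 = 0
  item 14: 6 − 0 = 6
  item 15: 6 − 5 = 1
  item 16: 6 − 5 = 1
Scored: 1, 1, 2, 1, 0, 4, 5, 0, 4, 6, 0, 0, 0, 6, 1, 1, 2, 5
Total = 39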